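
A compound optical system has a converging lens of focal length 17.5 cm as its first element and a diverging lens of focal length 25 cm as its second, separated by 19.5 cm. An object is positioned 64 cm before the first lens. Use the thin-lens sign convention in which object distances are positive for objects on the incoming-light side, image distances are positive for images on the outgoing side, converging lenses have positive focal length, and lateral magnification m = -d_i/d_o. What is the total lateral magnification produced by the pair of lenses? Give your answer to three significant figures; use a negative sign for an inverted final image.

-0.461

Applying the thin-lens equation to the first lens, 1/17.5 = 1/64 + 1/d_i1, which gives d_i1 = 24.086 cm.
Its lateral magnification is m_1 = -d_i1/d_o1 = -(24.086)/64 = -0.3763.
This image would form 24.086 cm past lens 1, i.e. 4.586 cm beyond lens 2, so it is a virtual object for lens 2: d_o2 = 19.5 - 24.086 = -4.586 cm.
Applying the thin-lens equation again with f_2 = -25 cm and d_o2 = -4.586 cm gives d_i2 = 5.616 cm.
m_2 = -(5.616)/(-4.586) = 1.2247.
Total m = m_1 x m_2 = (-0.3763)(1.2247) = -0.4609.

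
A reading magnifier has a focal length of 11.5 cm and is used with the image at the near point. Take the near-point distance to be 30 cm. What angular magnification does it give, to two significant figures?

M = 1 + D/f = 1 + 30/11.5 = 3.609.

3.6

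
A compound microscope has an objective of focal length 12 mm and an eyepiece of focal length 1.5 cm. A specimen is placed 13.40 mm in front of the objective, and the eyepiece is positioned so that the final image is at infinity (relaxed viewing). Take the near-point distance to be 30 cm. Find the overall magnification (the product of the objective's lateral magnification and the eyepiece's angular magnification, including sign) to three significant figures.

Convert to cm: f_obj = 12 mm = 1.2 cm; d_o = 13.40 mm = 1.34 cm.
Objective: 1/d_i = 1/f_obj - 1/d_o = 1/1.2 - 1/1.34 = 0.08706 cm^-1, so d_i = 11.486 cm.
m_obj = -d_i/d_o = -11.486/1.34 = -8.571.
Eyepiece angular magnification (image at infinity): M_eye = D/f_e = 30/1.5 = 20.000.
Overall M = m_obj x M_eye = (-8.571)(20.000) = -171.43.

-171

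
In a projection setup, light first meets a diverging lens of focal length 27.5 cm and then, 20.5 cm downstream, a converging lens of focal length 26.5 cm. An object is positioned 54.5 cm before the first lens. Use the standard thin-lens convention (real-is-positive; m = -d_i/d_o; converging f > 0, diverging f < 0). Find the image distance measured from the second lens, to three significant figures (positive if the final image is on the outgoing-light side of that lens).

Applying the thin-lens equation to the first lens, 1/(-27.5) = 1/54.5 + 1/d_i1, which gives d_i1 = -18.277 cm.
The intermediate image is virtual, 18.277 cm to the left of lens 1, so d_o2 = L - d_i1 = 20.5 - (-18.277) = 38.777 cm.
Applying the thin-lens equation again with f_2 = 26.5 cm and d_o2 = 38.777 cm gives d_i2 = 83.698 cm.

83.7 cm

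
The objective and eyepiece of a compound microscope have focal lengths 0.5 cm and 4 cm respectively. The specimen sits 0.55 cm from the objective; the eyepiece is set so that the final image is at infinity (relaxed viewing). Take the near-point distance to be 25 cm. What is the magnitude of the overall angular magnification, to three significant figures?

Objective: 1/d_i = 1/f_obj - 1/d_o = 1/0.5 - 1/0.55 = 0.18182 cm^-1, so d_i = 5.500 cm.
m_obj = -d_i/d_o = -5.500/0.55 = -10.000.
Eyepiece angular magnification (image at infinity): M_eye = D/f_e = 25/4 = 6.250.
Overall M = m_obj x M_eye = (-10.000)(6.250) = -62.50.
|M| = 62.50.

62.5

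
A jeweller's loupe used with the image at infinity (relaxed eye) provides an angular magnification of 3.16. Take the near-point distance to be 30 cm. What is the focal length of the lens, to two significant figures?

9.5 cm

For the image at infinity, M = D/f.
f = D/M = 30/3.16 = 9.494 cm.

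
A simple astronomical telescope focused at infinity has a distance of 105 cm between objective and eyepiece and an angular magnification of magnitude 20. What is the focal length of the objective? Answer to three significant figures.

100 cm

In normal adjustment the tube length equals f_obj + f_eye and |M| = f_obj/f_eye.
So f_obj = 20 f_eye and 20 f_eye + f_eye = 105 cm, giving f_eye = 105/21 = 5.000 cm and f_obj = 100.000 cm.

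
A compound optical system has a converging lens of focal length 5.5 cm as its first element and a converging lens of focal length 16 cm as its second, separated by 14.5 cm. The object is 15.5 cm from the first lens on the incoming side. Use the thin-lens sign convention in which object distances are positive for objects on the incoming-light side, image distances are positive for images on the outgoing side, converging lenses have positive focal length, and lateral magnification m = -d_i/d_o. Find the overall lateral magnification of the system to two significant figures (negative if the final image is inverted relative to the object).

Lens 1: 1/d_i1 = 1/f_1 - 1/d_o1 = 1/5.5 - 1/15.5 = 0.11730 cm^-1, so d_i1 = 8.525 cm.
m_1 = -(8.525)/15.5 = -0.5500.
The intermediate image is 8.525 cm to the right of lens 1, so d_o2 = L - d_i1 = 14.5 - 8.525 = 5.975 cm.
Lens 2: 1/d_i2 = 1/f_2 - 1/d_o2 = 1/16 - 1/(5.975) = -0.10486 cm^-1, so d_i2 = -9.536 cm.
m_2 = -(-9.536)/(5.975) = 1.5960.
Total m = m_1 x m_2 = (-0.5500)(1.5960) = -0.8778.

-0.88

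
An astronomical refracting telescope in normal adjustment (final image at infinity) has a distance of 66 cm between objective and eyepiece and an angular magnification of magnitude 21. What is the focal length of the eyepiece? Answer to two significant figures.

3.0 cm

In normal adjustment the tube length equals f_obj + f_eye and |M| = f_obj/f_eye.
So f_obj = 21 f_eye and 21 f_eye + f_eye = 66 cm, giving f_eye = 66/22 = 3.000 cm and f_obj = 63.000 cm.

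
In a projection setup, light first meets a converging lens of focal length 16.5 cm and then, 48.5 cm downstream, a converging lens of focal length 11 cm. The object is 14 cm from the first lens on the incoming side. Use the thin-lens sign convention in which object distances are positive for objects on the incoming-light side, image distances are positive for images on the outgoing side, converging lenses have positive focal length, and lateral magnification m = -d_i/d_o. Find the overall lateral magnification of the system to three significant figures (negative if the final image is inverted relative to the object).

Applying the thin-lens equation to the first lens, 1/16.5 = 1/14 + 1/d_i1, which gives d_i1 = -92.400 cm.
Its lateral magnification is m_1 = -d_i1/d_o1 = -(-92.400)/14 = 6.6000.
The intermediate image is virtual, 92.400 cm to the left of lens 1, so d_o2 = L - d_i1 = 48.5 - (-92.400) = 140.900 cm.
Applying the thin-lens equation again with f_2 = 11 cm and d_o2 = 140.900 cm gives d_i2 = 11.931 cm.
m_2 = -(11.931)/(140.900) = -0.0847.
Overall magnification: m = m_1 m_2 = -0.5589.

-0.559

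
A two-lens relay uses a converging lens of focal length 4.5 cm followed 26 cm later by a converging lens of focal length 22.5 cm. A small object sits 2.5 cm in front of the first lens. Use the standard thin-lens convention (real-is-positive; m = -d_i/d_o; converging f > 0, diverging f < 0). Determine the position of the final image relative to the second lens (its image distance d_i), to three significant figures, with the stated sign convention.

Applying the thin-lens equation to the first lens, 1/4.5 = 1/2.5 + 1/d_i1, which gives d_i1 = -5.625 cm.
The intermediate image is virtual, 5.625 cm to the left of lens 1, so d_o2 = L - d_i1 = 26 - (-5.625) = 31.625 cm.
Applying the thin-lens equation again with f_2 = 22.5 cm and d_o2 = 31.625 cm gives d_i2 = 77.979 cm.

78.0 cm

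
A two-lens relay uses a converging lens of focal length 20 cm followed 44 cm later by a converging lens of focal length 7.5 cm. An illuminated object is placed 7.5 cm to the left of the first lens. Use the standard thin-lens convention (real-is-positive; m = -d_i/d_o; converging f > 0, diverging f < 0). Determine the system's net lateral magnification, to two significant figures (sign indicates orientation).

Applying the thin-lens equation to the first lens, 1/20 = 1/7.5 + 1/d_i1, which gives d_i1 = -12.000 cm.
Its lateral magnification is m_1 = -d_i1/d_o1 = -(-12.000)/7.5 = 1.6000.
The intermediate image is virtual, 12.000 cm to the left of lens 1, so d_o2 = L - d_i1 = 44 - (-12.000) = 56.000 cm.
Applying the thin-lens equation again with f_2 = 7.5 cm and d_o2 = 56.000 cm gives d_i2 = 8.660 cm.
m_2 = -(8.660)/(56.000) = -0.1546.
Overall magnification: m = m_1 m_2 = -0.2474.

-0.25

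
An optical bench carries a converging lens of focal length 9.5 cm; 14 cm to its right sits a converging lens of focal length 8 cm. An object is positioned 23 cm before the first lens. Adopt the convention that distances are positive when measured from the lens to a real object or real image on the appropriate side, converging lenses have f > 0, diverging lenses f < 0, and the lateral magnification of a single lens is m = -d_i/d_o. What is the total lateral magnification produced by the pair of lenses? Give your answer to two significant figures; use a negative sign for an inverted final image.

Applying the thin-lens equation to the first lens, 1/9.5 = 1/23 + 1/d_i1, which gives d_i1 = 16.185 cm.
Its lateral magnification is m_1 = -d_i1/d_o1 = -(16.185)/23 = -0.7037.
This image would form 16.185 cm past lens 1, i.e. 2.185 cm beyond lens 2, so it is a virtual object for lens 2: d_o2 = 14 - 16.185 = -2.185 cm.
Applying the thin-lens equation again with f_2 = 8 cm and d_o2 = -2.185 cm gives d_i2 = 1.716 cm.
m_2 = -(1.716)/(-2.185) = 0.7855.
Total m = m_1 x m_2 = (-0.7037)(0.7855) = -0.5527.

-0.55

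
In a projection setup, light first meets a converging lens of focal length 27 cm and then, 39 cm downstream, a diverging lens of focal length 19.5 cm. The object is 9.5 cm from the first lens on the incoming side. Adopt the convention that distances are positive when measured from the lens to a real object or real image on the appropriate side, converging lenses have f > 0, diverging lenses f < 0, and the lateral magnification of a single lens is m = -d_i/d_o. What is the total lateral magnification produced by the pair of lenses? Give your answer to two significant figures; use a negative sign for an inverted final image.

Lens 1: 1/d_i1 = 1/f_1 - 1/d_o1 = 1/27 - 1/9.5 = -0.06823 cm^-1, so d_i1 = -14.657 cm.
m_1 = -(-14.657)/9.5 = 1.5429.
The intermediate image is virtual, 14.657 cm to the left of lens 1, so d_o2 = L - d_i1 = 39 - (-14.657) = 53.657 cm.
Lens 2: 1/d_i2 = 1/f_2 - 1/d_o2 = 1/(-19.5) - 1/(53.657) = -0.06992 cm^-1, so d_i2 = -14.302 cm.
m_2 = -(-14.302)/(53.657) = 0.2665.
The system's lateral magnification is m_1 m_2 = (1.5429)(0.2665) = 0.4112.

0.41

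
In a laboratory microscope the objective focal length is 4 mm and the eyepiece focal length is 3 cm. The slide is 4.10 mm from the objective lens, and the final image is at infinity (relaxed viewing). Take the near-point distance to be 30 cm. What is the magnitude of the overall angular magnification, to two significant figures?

400

Convert to cm: f_obj = 4 mm = 0.4 cm; d_o = 4.10 mm = 0.41 cm.
Objective: 1/d_i = 1/f_obj - 1/d_o = 1/0.4 - 1/0.41 = 0.06098 cm^-1, so d_i = 16.400 cm.
m_obj = -d_i/d_o = -16.400/0.41 = -40.000.
Eyepiece angular magnification (image at infinity): M_eye = D/f_e = 30/3 = 10.000.
Overall M = m_obj x M_eye = (-40.000)(10.000) = -400.00.
|M| = 400.00.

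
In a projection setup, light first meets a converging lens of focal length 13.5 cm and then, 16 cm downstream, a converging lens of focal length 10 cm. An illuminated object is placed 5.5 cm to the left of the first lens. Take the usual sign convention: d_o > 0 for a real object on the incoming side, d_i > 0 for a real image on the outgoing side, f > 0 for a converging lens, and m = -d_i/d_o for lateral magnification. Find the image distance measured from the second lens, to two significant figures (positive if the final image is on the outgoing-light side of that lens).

17 cm

Applying the thin-lens equation to the first lens, 1/13.5 = 1/5.5 + 1/d_i1, which gives d_i1 = -9.281 cm.
The intermediate image is virtual, 9.281 cm to the left of lens 1, so d_o2 = L - d_i1 = 16 - (-9.281) = 25.281 cm.
Applying the thin-lens equation again with f_2 = 10 cm and d_o2 = 25.281 cm gives d_i2 = 16.544 cm.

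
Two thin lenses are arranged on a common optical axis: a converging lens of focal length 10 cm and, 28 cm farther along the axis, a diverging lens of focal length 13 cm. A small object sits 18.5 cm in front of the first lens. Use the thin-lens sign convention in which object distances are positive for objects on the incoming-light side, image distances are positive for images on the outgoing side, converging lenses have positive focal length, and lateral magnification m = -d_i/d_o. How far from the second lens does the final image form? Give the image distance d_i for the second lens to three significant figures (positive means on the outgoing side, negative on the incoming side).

-4.21 cm

Applying the thin-lens equation to the first lens, 1/10 = 1/18.5 + 1/d_i1, which gives d_i1 = 21.765 cm.
Object distance for lens 2: d_o2 = 28 - 21.765 = 6.235 cm.
Applying the thin-lens equation again with f_2 = -13 cm and d_o2 = 6.235 cm gives d_i2 = -4.214 cm.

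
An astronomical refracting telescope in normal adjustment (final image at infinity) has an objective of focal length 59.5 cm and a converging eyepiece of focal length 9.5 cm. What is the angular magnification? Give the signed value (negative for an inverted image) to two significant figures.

M = -f_obj/f_eye = -59.5/(9.5) = -6.263.

-6.3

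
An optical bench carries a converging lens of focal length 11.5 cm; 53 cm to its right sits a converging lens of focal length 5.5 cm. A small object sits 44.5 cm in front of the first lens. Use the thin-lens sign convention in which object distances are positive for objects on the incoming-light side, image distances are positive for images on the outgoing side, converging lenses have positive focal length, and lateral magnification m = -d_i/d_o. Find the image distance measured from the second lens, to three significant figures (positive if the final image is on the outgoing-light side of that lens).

Applying the thin-lens equation to the first lens, 1/11.5 = 1/44.5 + 1/d_i1, which gives d_i1 = 15.508 cm.
Object distance for lens 2: d_o2 = 53 - 15.508 = 37.492 cm.
Applying the thin-lens equation again with f_2 = 5.5 cm and d_o2 = 37.492 cm gives d_i2 = 6.446 cm.

6.45 cm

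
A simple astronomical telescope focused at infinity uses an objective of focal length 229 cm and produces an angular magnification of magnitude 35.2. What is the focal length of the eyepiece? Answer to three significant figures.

|M| = f_obj/f_eye, so f_eye = f_obj/|M| = 229/35.2 = 6.506 cm.

6.51 cm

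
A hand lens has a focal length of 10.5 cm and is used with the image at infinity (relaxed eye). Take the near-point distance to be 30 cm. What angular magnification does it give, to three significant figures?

2.86

M = D/f = 30/10.5 = 2.857.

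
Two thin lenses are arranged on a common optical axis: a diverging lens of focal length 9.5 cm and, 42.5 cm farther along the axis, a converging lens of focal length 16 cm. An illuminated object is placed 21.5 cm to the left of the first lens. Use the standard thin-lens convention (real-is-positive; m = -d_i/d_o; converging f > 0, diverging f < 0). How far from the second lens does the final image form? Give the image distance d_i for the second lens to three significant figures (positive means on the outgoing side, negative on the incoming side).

23.7 cm

Applying the thin-lens equation to the first lens, 1/(-9.5) = 1/21.5 + 1/d_i1, which gives d_i1 = -6.589 cm.
With d_i1 < 0 the first image is virtual and lies on the object side; the object distance for lens 2 is d_o2 = 42.5 - (-6.589) = 49.089 cm.
Applying the thin-lens equation again with f_2 = 16 cm and d_o2 = 49.089 cm gives d_i2 = 23.737 cm.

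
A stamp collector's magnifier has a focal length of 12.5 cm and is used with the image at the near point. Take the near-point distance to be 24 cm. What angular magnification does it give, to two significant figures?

2.9

M = 1 + D/f = 1 + 24/12.5 = 2.920.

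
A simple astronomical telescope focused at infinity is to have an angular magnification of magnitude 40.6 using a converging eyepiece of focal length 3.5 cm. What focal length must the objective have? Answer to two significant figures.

140 cm

|M| = f_obj/|f_eye|, so f_obj = |M| x |f_eye| = 40.6 x 3.5 = 142.100 cm.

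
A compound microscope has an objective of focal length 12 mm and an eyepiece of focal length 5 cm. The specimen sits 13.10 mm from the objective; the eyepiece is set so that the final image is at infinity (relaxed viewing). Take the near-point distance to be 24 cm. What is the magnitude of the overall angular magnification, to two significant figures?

52

Convert to cm: f_obj = 12 mm = 1.2 cm; d_o = 13.10 mm = 1.31 cm.
Objective: 1/d_i = 1/f_obj - 1/d_o = 1/1.2 - 1/1.31 = 0.06997 cm^-1, so d_i = 14.291 cm.
m_obj = -d_i/d_o = -14.291/1.31 = -10.909.
Eyepiece angular magnification (image at infinity): M_eye = D/f_e = 24/5 = 4.800.
Overall M = m_obj x M_eye = (-10.909)(4.800) = -52.36.
|M| = 52.36.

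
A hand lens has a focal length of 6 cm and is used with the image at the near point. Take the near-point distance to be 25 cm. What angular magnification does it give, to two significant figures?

M = 1 + D/f = 1 + 25/6 = 5.167.

5.2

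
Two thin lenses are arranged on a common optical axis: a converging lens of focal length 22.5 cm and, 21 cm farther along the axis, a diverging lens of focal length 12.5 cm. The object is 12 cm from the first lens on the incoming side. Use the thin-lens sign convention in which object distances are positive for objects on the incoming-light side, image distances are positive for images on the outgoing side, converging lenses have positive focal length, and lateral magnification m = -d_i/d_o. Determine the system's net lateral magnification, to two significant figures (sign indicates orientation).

0.45

Applying the thin-lens equation to the first lens, 1/22.5 = 1/12 + 1/d_i1, which gives d_i1 = -25.714 cm.
Its lateral magnification is m_1 = -d_i1/d_o1 = -(-25.714)/12 = 2.1429.
The intermediate image is virtual, 25.714 cm to the left of lens 1, so d_o2 = L - d_i1 = 21 - (-25.714) = 46.714 cm.
Applying the thin-lens equation again with f_2 = -12.5 cm and d_o2 = 46.714 cm gives d_i2 = -9.861 cm.
m_2 = -(-9.861)/(46.714) = 0.2111.
Total m = m_1 x m_2 = (2.1429)(0.2111) = 0.4524.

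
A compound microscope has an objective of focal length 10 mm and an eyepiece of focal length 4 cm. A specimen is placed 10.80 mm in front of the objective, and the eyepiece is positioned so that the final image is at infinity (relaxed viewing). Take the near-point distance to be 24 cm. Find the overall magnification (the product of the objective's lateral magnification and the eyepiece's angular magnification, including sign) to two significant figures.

-75

Convert to cm: f_obj = 10 mm = 1 cm; d_o = 10.80 mm = 1.08 cm.
Objective: 1/d_i = 1/f_obj - 1/d_o = 1/1 - 1/1.08 = 0.07407 cm^-1, so d_i = 13.500 cm.
m_obj = -d_i/d_o = -13.500/1.08 = -12.500.
Eyepiece angular magnification (image at infinity): M_eye = D/f_e = 24/4 = 6.000.
Overall M = m_obj x M_eye = (-12.500)(6.000) = -75.00.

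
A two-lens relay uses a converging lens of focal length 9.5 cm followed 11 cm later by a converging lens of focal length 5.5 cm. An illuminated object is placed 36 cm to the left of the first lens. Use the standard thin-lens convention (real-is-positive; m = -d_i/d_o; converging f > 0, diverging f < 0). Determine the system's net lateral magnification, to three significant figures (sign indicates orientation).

First lens: d_i1 = 1/(1/9.5 - 1/36) = 12.906 cm.
m_1 = -(12.906)/36 = -0.3585.
This image would form 12.906 cm past lens 1, i.e. 1.906 cm beyond lens 2, so it is a virtual object for lens 2: d_o2 = 11 - 12.906 = -1.906 cm.
Second lens: d_i2 = 1/(1/5.5 - 1/(-1.906)) = 1.415 cm.
m_2 = -(1.415)/(-1.906) = 0.7427.
The system's lateral magnification is m_1 m_2 = (-0.3585)(0.7427) = -0.2662.

-0.266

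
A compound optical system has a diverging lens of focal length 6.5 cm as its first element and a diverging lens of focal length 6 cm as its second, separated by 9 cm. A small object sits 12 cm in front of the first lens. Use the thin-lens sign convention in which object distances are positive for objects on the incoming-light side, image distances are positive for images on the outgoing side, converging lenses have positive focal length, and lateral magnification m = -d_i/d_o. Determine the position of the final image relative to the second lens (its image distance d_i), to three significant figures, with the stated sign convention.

-4.13 cm

Lens 1: 1/d_i1 = 1/f_1 - 1/d_o1 = 1/(-6.5) - 1/12 = -0.23718 cm^-1, so d_i1 = -4.216 cm.
With d_i1 < 0 the first image is virtual and lies on the object side; the object distance for lens 2 is d_o2 = 9 - (-4.216) = 13.216 cm.
Lens 2: 1/d_i2 = 1/f_2 - 1/d_o2 = 1/(-6) - 1/(13.216) = -0.24233 cm^-1, so d_i2 = -4.127 cm.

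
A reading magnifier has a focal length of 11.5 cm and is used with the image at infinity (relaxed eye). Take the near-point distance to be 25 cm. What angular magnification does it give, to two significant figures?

M = D/f = 25/11.5 = 2.174.

2.2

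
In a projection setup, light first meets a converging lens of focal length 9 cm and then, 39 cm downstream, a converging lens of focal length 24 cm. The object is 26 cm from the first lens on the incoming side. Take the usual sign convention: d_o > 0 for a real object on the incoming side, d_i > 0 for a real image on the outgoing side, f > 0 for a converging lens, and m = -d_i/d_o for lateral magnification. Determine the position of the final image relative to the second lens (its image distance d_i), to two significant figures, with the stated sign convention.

Applying the thin-lens equation to the first lens, 1/9 = 1/26 + 1/d_i1, which gives d_i1 = 13.765 cm.
That image sits 25.235 cm in front of the second lens, so d_o2 = 25.235 cm.
Applying the thin-lens equation again with f_2 = 24 cm and d_o2 = 25.235 cm gives d_i2 = 490.286 cm.

490 cm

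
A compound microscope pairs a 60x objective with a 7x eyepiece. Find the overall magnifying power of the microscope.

420

The overall magnification of a compound microscope is the product of the objective and eyepiece magnifications:
M = M_obj x M_eye = 60 x 7 = 420.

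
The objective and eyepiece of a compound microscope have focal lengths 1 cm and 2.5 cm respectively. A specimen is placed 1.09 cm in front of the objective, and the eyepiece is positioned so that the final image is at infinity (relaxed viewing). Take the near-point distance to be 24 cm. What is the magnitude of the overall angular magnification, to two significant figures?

110

Objective: 1/d_i = 1/f_obj - 1/d_o = 1/1 - 1/1.09 = 0.08257 cm^-1, so d_i = 12.111 cm.
m_obj = -d_i/d_o = -12.111/1.09 = -11.111.
Eyepiece angular magnification (image at infinity): M_eye = D/f_e = 24/2.5 = 9.600.
Overall M = m_obj x M_eye = (-11.111)(9.600) = -106.67.
|M| = 106.67.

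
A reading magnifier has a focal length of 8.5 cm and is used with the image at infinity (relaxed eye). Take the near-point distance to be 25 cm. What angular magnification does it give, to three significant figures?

M = D/f = 25/8.5 = 2.941.

2.94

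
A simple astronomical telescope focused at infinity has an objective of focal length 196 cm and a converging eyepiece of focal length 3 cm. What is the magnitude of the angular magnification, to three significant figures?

65.3

|M| = f_obj/|f_eye| = 196/3 = 65.333.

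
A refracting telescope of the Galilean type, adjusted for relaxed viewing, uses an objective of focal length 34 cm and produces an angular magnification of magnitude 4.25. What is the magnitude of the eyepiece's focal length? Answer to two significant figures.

|M| = f_obj/|f_eye|, so |f_eye| = f_obj/|M| = 34/4.25 = 8.000 cm.
(The eyepiece is diverging, so its signed focal length is -8.000 cm.)

8.0 cm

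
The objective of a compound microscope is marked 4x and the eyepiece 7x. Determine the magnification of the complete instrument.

The overall magnification of a compound microscope is the product of the objective and eyepiece magnifications:
M = M_obj x M_eye = 4 x 7 = 28.

28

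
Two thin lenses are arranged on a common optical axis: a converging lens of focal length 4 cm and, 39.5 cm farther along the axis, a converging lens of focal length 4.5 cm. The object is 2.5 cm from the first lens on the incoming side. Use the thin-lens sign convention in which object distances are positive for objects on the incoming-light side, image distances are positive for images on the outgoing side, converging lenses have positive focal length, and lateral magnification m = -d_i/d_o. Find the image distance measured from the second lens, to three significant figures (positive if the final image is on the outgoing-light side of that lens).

4.99 cm

Applying the thin-lens equation to the first lens, 1/4 = 1/2.5 + 1/d_i1, which gives d_i1 = -6.667 cm.
With d_i1 < 0 the first image is virtual and lies on the object side; the object distance for lens 2 is d_o2 = 39.5 - (-6.667) = 46.167 cm.
Applying the thin-lens equation again with f_2 = 4.5 cm and d_o2 = 46.167 cm gives d_i2 = 4.986 cm.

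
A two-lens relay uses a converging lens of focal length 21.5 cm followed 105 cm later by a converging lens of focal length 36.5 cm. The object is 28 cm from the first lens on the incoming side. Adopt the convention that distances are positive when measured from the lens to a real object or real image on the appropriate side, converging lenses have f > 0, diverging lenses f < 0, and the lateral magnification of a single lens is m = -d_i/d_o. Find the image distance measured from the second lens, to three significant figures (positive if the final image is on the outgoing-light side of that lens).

Applying the thin-lens equation to the first lens, 1/21.5 = 1/28 + 1/d_i1, which gives d_i1 = 92.615 cm.
That image sits 12.385 cm in front of the second lens, so d_o2 = 12.385 cm.
Applying the thin-lens equation again with f_2 = 36.5 cm and d_o2 = 12.385 cm gives d_i2 = -18.745 cm.

-18.7 cm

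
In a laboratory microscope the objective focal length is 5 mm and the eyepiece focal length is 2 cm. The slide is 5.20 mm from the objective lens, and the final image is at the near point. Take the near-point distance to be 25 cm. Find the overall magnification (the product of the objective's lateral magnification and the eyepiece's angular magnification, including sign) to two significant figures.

-340

Convert to cm: f_obj = 5 mm = 0.5 cm; d_o = 5.20 mm = 0.52 cm.
Objective: 1/d_i = 1/f_obj - 1/d_o = 1/0.5 - 1/0.52 = 0.07692 cm^-1, so d_i = 13.000 cm.
m_obj = -d_i/d_o = -13.000/0.52 = -25.000.
Eyepiece angular magnification (image at near point): M_eye = 1 + D/f_e = 1 + 25/2 = 13.500.
Overall M = m_obj x M_eye = (-25.000)(13.500) = -337.50.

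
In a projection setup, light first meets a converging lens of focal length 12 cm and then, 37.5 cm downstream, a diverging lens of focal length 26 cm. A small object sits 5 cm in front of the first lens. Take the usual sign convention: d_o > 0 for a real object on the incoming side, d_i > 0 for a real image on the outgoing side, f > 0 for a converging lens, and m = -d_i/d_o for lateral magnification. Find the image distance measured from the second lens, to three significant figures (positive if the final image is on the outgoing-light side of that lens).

First lens: d_i1 = 1/(1/12 - 1/5) = -8.571 cm.
The intermediate image is virtual, 8.571 cm to the left of lens 1, so d_o2 = L - d_i1 = 37.5 - (-8.571) = 46.071 cm.
Second lens: d_i2 = 1/(1/(-26) - 1/(46.071)) = -16.620 cm.

-16.6 cm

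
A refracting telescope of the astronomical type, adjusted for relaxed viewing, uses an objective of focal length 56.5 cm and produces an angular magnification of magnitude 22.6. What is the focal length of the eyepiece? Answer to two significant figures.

2.5 cm

|M| = f_obj/f_eye, so f_eye = f_obj/|M| = 56.5/22.6 = 2.500 cm.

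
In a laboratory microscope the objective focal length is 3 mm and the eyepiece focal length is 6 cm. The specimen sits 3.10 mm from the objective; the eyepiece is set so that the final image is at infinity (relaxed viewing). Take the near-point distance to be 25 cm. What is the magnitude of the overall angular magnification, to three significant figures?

Convert to cm: f_obj = 3 mm = 0.3 cm; d_o = 3.10 mm = 0.31 cm.
Objective: 1/d_i = 1/f_obj - 1/d_o = 1/0.3 - 1/0.31 = 0.10753 cm^-1, so d_i = 9.300 cm.
m_obj = -d_i/d_o = -9.300/0.31 = -30.000.
Eyepiece angular magnification (image at infinity): M_eye = D/f_e = 25/6 = 4.167.
Overall M = m_obj x M_eye = (-30.000)(4.167) = -125.00.
|M| = 125.00.

125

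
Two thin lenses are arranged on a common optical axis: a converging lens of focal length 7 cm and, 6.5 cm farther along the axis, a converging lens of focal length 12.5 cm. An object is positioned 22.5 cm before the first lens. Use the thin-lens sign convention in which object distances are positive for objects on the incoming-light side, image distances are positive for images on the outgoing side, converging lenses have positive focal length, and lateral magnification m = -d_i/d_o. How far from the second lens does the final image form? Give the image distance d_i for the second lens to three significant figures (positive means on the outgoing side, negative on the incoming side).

Applying the thin-lens equation to the first lens, 1/7 = 1/22.5 + 1/d_i1, which gives d_i1 = 10.161 cm.
Since 10.161 cm > 6.5 cm, the first image lies past the second lens and serves as a virtual object: d_o2 = L - d_i1 = -3.661 cm.
Applying the thin-lens equation again with f_2 = 12.5 cm and d_o2 = -3.661 cm gives d_i2 = 2.832 cm.

2.83 cm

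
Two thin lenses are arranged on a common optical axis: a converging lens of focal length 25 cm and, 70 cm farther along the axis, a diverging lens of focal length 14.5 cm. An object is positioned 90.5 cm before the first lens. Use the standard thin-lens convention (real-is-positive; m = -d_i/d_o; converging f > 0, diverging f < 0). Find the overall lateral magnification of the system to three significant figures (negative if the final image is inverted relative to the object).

Lens 1: 1/d_i1 = 1/f_1 - 1/d_o1 = 1/25 - 1/90.5 = 0.02895 cm^-1, so d_i1 = 34.542 cm.
m_1 = -(34.542)/90.5 = -0.3817.
That image sits 35.458 cm in front of the second lens, so d_o2 = 35.458 cm.
Lens 2: 1/d_i2 = 1/f_2 - 1/d_o2 = 1/(-14.5) - 1/(35.458) = -0.09717 cm^-1, so d_i2 = -10.291 cm.
m_2 = -(-10.291)/(35.458) = 0.2902.
Overall magnification: m = m_1 m_2 = -0.1108.

-0.111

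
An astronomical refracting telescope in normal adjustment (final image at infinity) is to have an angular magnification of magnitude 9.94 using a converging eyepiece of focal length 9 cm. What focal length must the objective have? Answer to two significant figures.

89 cm

|M| = f_obj/|f_eye|, so f_obj = |M| x |f_eye| = 9.94 x 9 = 89.460 cm.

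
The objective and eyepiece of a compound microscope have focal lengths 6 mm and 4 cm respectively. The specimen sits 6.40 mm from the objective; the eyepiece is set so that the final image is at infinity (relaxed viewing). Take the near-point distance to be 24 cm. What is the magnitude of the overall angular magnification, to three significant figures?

Convert to cm: f_obj = 6 mm = 0.6 cm; d_o = 6.40 mm = 0.64 cm.
Objective: 1/d_i = 1/f_obj - 1/d_o = 1/0.6 - 1/0.64 = 0.10417 cm^-1, so d_i = 9.600 cm.
m_obj = -d_i/d_o = -9.600/0.64 = -15.000.
Eyepiece angular magnification (image at infinity): M_eye = D/f_e = 24/4 = 6.000.
Overall M = m_obj x M_eye = (-15.000)(6.000) = -90.00.
|M| = 90.00.

90.0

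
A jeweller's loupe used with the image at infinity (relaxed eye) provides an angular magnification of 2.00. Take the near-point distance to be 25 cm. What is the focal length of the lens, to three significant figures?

For the image at infinity, M = D/f.
f = D/M = 25/2.0 = 12.500 cm.

12.5 cm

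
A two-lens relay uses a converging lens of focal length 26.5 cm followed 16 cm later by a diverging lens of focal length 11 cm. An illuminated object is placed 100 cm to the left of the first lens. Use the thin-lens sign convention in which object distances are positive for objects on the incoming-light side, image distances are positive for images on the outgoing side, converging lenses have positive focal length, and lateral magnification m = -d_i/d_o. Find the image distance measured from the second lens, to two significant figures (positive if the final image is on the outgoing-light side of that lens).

Lens 1: 1/d_i1 = 1/f_1 - 1/d_o1 = 1/26.5 - 1/100 = 0.02774 cm^-1, so d_i1 = 36.054 cm.
This image would form 36.054 cm past lens 1, i.e. 20.054 cm beyond lens 2, so it is a virtual object for lens 2: d_o2 = 16 - 36.054 = -20.054 cm.
Lens 2: 1/d_i2 = 1/f_2 - 1/d_o2 = 1/(-11) - 1/(-20.054) = -0.04104 cm^-1, so d_i2 = -24.364 cm.

-24 cm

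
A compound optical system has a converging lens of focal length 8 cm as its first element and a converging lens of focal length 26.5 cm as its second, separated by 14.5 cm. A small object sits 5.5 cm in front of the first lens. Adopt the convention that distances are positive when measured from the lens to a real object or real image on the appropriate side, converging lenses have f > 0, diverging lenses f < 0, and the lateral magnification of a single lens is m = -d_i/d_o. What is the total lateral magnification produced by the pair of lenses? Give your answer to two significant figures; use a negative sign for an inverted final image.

-15

Lens 1: 1/d_i1 = 1/f_1 - 1/d_o1 = 1/8 - 1/5.5 = -0.05682 cm^-1, so d_i1 = -17.600 cm.
m_1 = -(-17.600)/5.5 = 3.2000.
The intermediate image is virtual, 17.600 cm to the left of lens 1, so d_o2 = L - d_i1 = 14.5 - (-17.600) = 32.100 cm.
Lens 2: 1/d_i2 = 1/f_2 - 1/d_o2 = 1/26.5 - 1/(32.100) = 0.00658 cm^-1, so d_i2 = 151.902 cm.
m_2 = -(151.902)/(32.100) = -4.7321.
Total m = m_1 x m_2 = (3.2000)(-4.7321) = -15.1429.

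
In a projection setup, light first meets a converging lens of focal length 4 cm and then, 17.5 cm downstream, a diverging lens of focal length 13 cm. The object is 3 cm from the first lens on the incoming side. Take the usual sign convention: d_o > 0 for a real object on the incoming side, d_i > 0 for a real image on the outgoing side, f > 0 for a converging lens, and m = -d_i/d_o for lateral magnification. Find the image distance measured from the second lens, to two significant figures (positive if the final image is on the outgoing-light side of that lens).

-9.0 cm

Applying the thin-lens equation to the first lens, 1/4 = 1/3 + 1/d_i1, which gives d_i1 = -12.000 cm.
The intermediate image is virtual, 12.000 cm to the left of lens 1, so d_o2 = L - d_i1 = 17.5 - (-12.000) = 29.500 cm.
Applying the thin-lens equation again with f_2 = -13 cm and d_o2 = 29.500 cm gives d_i2 = -9.024 cm.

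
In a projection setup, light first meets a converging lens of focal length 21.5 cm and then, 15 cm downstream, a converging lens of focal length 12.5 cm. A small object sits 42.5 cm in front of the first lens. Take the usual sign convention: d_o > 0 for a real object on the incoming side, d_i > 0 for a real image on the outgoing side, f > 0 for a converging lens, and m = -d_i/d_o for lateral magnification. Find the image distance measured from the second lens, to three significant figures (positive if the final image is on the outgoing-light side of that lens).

Applying the thin-lens equation to the first lens, 1/21.5 = 1/42.5 + 1/d_i1, which gives d_i1 = 43.512 cm.
This image would form 43.512 cm past lens 1, i.e. 28.512 cm beyond lens 2, so it is a virtual object for lens 2: d_o2 = 15 - 43.512 = -28.512 cm.
Applying the thin-lens equation again with f_2 = 12.5 cm and d_o2 = -28.512 cm gives d_i2 = 8.690 cm.

8.69 cm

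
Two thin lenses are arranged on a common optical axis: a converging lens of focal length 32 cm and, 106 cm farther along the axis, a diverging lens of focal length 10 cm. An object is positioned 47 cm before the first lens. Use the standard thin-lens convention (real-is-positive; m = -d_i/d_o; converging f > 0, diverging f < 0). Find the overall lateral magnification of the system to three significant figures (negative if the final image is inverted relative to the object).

-1.36

Lens 1: 1/d_i1 = 1/f_1 - 1/d_o1 = 1/32 - 1/47 = 0.00997 cm^-1, so d_i1 = 100.267 cm.
m_1 = -(100.267)/47 = -2.1333.
The intermediate image is 100.267 cm to the right of lens 1, so d_o2 = L - d_i1 = 106 - 100.267 = 5.733 cm.
Lens 2: 1/d_i2 = 1/f_2 - 1/d_o2 = 1/(-10) - 1/(5.733) = -0.27442 cm^-1, so d_i2 = -3.644 cm.
m_2 = -(-3.644)/(5.733) = 0.6356.
The system's lateral magnification is m_1 m_2 = (-2.1333)(0.6356) = -1.3559.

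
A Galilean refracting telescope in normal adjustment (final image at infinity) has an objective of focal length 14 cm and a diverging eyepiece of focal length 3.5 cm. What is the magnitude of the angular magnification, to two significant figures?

|M| = f_obj/|f_eye| = 14/3.5 = 4.000.

4.0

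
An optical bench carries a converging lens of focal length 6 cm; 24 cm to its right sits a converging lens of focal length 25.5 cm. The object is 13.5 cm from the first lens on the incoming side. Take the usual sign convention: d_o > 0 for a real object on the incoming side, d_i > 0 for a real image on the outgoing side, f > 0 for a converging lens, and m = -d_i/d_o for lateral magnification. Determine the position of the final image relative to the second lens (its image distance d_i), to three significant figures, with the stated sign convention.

-27.4 cm

Lens 1: 1/d_i1 = 1/f_1 - 1/d_o1 = 1/6 - 1/13.5 = 0.09259 cm^-1, so d_i1 = 10.800 cm.
That image sits 13.200 cm in front of the second lens, so d_o2 = 13.200 cm.
Lens 2: 1/d_i2 = 1/f_2 - 1/d_o2 = 1/25.5 - 1/(13.200) = -0.03654 cm^-1, so d_i2 = -27.366 cm.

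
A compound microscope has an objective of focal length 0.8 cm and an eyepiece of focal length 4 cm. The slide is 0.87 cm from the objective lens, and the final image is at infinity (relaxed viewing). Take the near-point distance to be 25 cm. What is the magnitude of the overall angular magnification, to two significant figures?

Objective: 1/d_i = 1/f_obj - 1/d_o = 1/0.8 - 1/0.87 = 0.10057 cm^-1, so d_i = 9.943 cm.
m_obj = -d_i/d_o = -9.943/0.87 = -11.429.
Eyepiece angular magnification (image at infinity): M_eye = D/f_e = 25/4 = 6.250.
Overall M = m_obj x M_eye = (-11.429)(6.250) = -71.43.
|M| = 71.43.

71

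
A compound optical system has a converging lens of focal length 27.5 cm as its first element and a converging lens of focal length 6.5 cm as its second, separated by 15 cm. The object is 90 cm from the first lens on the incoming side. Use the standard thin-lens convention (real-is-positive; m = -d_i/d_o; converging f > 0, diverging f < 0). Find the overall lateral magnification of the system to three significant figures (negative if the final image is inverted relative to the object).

-0.0920

First lens: d_i1 = 1/(1/27.5 - 1/90) = 39.600 cm.
m_1 = -(39.600)/90 = -0.4400.
This image would form 39.600 cm past lens 1, i.e. 24.600 cm beyond lens 2, so it is a virtual object for lens 2: d_o2 = 15 - 39.600 = -24.600 cm.
Second lens: d_i2 = 1/(1/6.5 - 1/(-24.600)) = 5.141 cm.
m_2 = -(5.141)/(-24.600) = 0.2090.
Overall magnification: m = m_1 m_2 = -0.0920.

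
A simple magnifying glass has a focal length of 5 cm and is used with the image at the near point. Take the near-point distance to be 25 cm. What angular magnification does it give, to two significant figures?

M = 1 + D/f = 1 + 25/5 = 6.000.

6.0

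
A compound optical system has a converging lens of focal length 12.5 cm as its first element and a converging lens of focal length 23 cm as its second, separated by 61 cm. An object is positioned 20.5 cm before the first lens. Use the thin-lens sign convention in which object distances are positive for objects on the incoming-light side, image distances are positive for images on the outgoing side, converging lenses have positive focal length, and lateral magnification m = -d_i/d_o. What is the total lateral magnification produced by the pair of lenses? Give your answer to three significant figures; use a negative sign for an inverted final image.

6.02

Lens 1: 1/d_i1 = 1/f_1 - 1/d_o1 = 1/12.5 - 1/20.5 = 0.03122 cm^-1, so d_i1 = 32.031 cm.
m_1 = -(32.031)/20.5 = -1.5625.
That image sits 28.969 cm in front of the second lens, so d_o2 = 28.969 cm.
Lens 2: 1/d_i2 = 1/f_2 - 1/d_o2 = 1/23 - 1/(28.969) = 0.00896 cm^-1, so d_i2 = 111.628 cm.
m_2 = -(111.628)/(28.969) = -3.8534.
The system's lateral magnification is m_1 m_2 = (-1.5625)(-3.8534) = 6.0209.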